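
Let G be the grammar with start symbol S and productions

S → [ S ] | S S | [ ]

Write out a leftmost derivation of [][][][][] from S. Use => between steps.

S => SS => SSS => SSSS => SSSSS => []SSSS => [][]SSS => [][][]SS => [][][][]S => [][][][][]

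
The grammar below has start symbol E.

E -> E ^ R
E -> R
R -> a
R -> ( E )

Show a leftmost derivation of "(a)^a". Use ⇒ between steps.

E ⇒ E^R   [E -> E ^ R]
E^R ⇒ R^R   [E -> R]
R^R ⇒ (E)^R   [R -> ( E )]
(E)^R ⇒ (R)^R   [E -> R]
(R)^R ⇒ (a)^R   [R -> a]
(a)^R ⇒ (a)^a   [R -> a]

E ⇒ E^R ⇒ R^R ⇒ (E)^R ⇒ (R)^R ⇒ (a)^R ⇒ (a)^a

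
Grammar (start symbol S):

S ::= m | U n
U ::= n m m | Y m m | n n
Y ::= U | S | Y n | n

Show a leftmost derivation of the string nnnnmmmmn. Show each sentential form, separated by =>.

S => Un   [S ::= U n]
Un => Ymmn   [U ::= Y m m]
Ymmn => Ummn   [Y ::= U]
Ummn => Ymmmmn   [U ::= Y m m]
Ymmmmn => Ynmmmmn   [Y ::= Y n]
Ynmmmmn => Snmmmmn   [Y ::= S]
Snmmmmn => Unnmmmmn   [S ::= U n]
Unnmmmmn => nnnnmmmmn   [U ::= n n]

S=>Un=>Ymmn=>Ummn=>Ymmmmn=>Ynmmmmn=>Snmmmmn=>Unnmmmmn=>nnnnmmmmn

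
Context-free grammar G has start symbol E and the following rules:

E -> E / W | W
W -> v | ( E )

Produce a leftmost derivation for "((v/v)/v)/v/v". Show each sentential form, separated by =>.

E=>E/W=>E/W/W=>W/W/W=>(E)/W/W=>(E/W)/W/W=>(W/W)/W/W=>((E)/W)/W/W=>((E/W)/W)/W/W=>((W/W)/W)/W/W=>((v/W)/W)/W/W=>((v/v)/W)/W/W=>((v/v)/v)/W/W=>((v/v)/v)/v/W=>((v/v)/v)/v/v

E => E/W   [E -> E / W]
E/W => E/W/W   [E -> E / W]
E/W/W => W/W/W   [E -> W]
W/W/W => (E)/W/W   [W -> ( E )]
(E)/W/W => (E/W)/W/W   [E -> E / W]
(E/W)/W/W => (W/W)/W/W   [E -> W]
(W/W)/W/W => ((E)/W)/W/W   [W -> ( E )]
((E)/W)/W/W => ((E/W)/W)/W/W   [E -> E / W]
((E/W)/W)/W/W => ((W/W)/W)/W/W   [E -> W]
((W/W)/W)/W/W => ((v/W)/W)/W/W   [W -> v]
((v/W)/W)/W/W => ((v/v)/W)/W/W   [W -> v]
((v/v)/W)/W/W => ((v/v)/v)/W/W   [W -> v]
((v/v)/v)/W/W => ((v/v)/v)/v/W   [W -> v]
((v/v)/v)/v/W => ((v/v)/v)/v/v   [W -> v]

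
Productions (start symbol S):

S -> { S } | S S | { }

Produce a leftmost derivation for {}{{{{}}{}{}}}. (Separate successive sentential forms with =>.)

S=>SS=>{}S=>{}{S}=>{}{{S}}=>{}{{SS}}=>{}{{SSS}}=>{}{{{S}SS}}=>{}{{{{}}SS}}=>{}{{{{}}{}S}}=>{}{{{{}}{}{}}}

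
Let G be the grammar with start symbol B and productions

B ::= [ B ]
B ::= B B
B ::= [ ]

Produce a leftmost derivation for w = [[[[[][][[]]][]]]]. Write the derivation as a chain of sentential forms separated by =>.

B=>[B]=>[[B]]=>[[[B]]]=>[[[BB]]]=>[[[[B]B]]]=>[[[[BB]B]]]=>[[[[[]B]B]]]=>[[[[[]BB]B]]]=>[[[[[][]B]B]]]=>[[[[[][][B]]B]]]=>[[[[[][][[]]]B]]]=>[[[[[][][[]]][]]]]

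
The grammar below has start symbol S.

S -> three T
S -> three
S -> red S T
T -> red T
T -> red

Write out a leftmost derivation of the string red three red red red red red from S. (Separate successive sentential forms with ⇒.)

S ⇒ red S T ⇒ red three T T ⇒ red three red T T ⇒ red three red red T T ⇒ red three red red red T T ⇒ red three red red red red T ⇒ red three red red red red red

S ⇒ red S T   [S -> red S T]
red S T ⇒ red three T T   [S -> three T]
red three T T ⇒ red three red T T   [T -> red T]
red three red T T ⇒ red three red red T T   [T -> red T]
red three red red T T ⇒ red three red red red T T   [T -> red T]
red three red red red T T ⇒ red three red red red red T   [T -> red]
red three red red red red T ⇒ red three red red red red red   [T -> red]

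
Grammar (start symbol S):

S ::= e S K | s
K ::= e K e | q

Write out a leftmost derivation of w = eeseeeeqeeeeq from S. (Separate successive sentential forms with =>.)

S=>eSK=>eeSKK=>eesKK=>eeseKeK=>eeseeKeeK=>eeseeeKeeeK=>eeseeeeKeeeeK=>eeseeeeqeeeeK=>eeseeeeqeeeeq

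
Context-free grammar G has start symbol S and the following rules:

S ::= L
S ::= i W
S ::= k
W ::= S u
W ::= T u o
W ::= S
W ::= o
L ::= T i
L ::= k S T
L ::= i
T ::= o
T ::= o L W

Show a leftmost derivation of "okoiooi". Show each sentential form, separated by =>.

S => L => Ti => oLWi => okSTWi => okLTWi => okTiTWi => okoiTWi => okoioWi => okoiooi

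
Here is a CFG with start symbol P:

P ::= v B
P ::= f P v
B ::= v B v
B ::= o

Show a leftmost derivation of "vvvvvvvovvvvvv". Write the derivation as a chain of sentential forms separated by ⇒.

P⇒vB⇒vvBv⇒vvvBvv⇒vvvvBvvv⇒vvvvvBvvvv⇒vvvvvvBvvvvv⇒vvvvvvvBvvvvvv⇒vvvvvvvovvvvvv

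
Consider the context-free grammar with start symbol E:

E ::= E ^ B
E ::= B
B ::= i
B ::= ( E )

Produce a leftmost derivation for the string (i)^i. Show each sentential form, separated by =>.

E => E^B => B^B => (E)^B => (B)^B => (i)^B => (i)^i

E => E^B   [E ::= E ^ B]
E^B => B^B   [E ::= B]
B^B => (E)^B   [B ::= ( E )]
(E)^B => (B)^B   [E ::= B]
(B)^B => (i)^B   [B ::= i]
(i)^B => (i)^i   [B ::= i]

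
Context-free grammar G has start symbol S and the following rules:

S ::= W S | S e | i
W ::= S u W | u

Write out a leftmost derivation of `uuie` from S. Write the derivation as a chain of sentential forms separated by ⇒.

S ⇒ WS ⇒ uS ⇒ uSe ⇒ uWSe ⇒ uuSe ⇒ uuie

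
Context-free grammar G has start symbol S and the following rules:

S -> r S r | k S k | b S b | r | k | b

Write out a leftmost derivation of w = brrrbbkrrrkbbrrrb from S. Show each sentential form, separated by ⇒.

S ⇒ bSb ⇒ brSrb ⇒ brrSrrb ⇒ brrrSrrrb ⇒ brrrbSbrrrb ⇒ brrrbbSbbrrrb ⇒ brrrbbkSkbbrrrb ⇒ brrrbbkrSrkbbrrrb ⇒ brrrbbkrrrkbbrrrb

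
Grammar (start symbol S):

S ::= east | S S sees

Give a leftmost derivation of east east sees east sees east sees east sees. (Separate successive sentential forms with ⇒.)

S ⇒ S S sees   [S ::= S S sees]
S S sees ⇒ S S sees S sees   [S ::= S S sees]
S S sees S sees ⇒ S S sees S sees S sees   [S ::= S S sees]
S S sees S sees S sees ⇒ S S sees S sees S sees S sees   [S ::= S S sees]
S S sees S sees S sees S sees ⇒ east S sees S sees S sees S sees   [S ::= east]
east S sees S sees S sees S sees ⇒ east east sees S sees S sees S sees   [S ::= east]
east east sees S sees S sees S sees ⇒ east east sees east sees S sees S sees   [S ::= east]
east east sees east sees S sees S sees ⇒ east east sees east sees east sees S sees   [S ::= east]
east east sees east sees east sees S sees ⇒ east east sees east sees east sees east sees   [S ::= east]

S ⇒ S S sees ⇒ S S sees S sees ⇒ S S sees S sees S sees ⇒ S S sees S sees S sees S sees ⇒ east S sees S sees S sees S sees ⇒ east east sees S sees S sees S sees ⇒ east east sees east sees S sees S sees ⇒ east east sees east sees east sees S sees ⇒ east east sees east sees east sees east sees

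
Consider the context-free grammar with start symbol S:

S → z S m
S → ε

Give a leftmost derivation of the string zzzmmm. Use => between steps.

S => zSm => zzSmm => zzzSmmm => zzzmmm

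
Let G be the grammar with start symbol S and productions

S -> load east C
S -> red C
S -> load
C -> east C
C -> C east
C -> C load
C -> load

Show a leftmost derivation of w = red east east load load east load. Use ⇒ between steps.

S ⇒ red C ⇒ red C load ⇒ red east C load ⇒ red east east C load ⇒ red east east C east load ⇒ red east east C load east load ⇒ red east east load load east load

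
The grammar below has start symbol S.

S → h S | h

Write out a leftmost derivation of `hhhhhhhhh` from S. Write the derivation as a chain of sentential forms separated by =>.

S => hS   [S → h S]
hS => hhS   [S → h S]
hhS => hhhS   [S → h S]
hhhS => hhhhS   [S → h S]
hhhhS => hhhhhS   [S → h S]
hhhhhS => hhhhhhS   [S → h S]
hhhhhhS => hhhhhhhS   [S → h S]
hhhhhhhS => hhhhhhhhS   [S → h S]
hhhhhhhhS => hhhhhhhhh   [S → h]

S => hS => hhS => hhhS => hhhhS => hhhhhS => hhhhhhS => hhhhhhhS => hhhhhhhhS => hhhhhhhhh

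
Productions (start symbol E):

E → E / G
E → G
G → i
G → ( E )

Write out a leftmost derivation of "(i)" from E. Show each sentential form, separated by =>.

E => G => (E) => (G) => (i)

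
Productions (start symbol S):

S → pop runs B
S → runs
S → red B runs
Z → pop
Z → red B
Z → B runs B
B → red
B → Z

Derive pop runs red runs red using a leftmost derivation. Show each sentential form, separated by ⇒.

S ⇒ pop runs B ⇒ pop runs Z ⇒ pop runs B runs B ⇒ pop runs red runs B ⇒ pop runs red runs red

S ⇒ pop runs B   [S → pop runs B]
pop runs B ⇒ pop runs Z   [B → Z]
pop runs Z ⇒ pop runs B runs B   [Z → B runs B]
pop runs B runs B ⇒ pop runs red runs B   [B → red]
pop runs red runs B ⇒ pop runs red runs red   [B → red]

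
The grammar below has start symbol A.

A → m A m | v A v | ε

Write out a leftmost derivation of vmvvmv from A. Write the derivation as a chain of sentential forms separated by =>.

A => vAv => vmAmv => vmvAvmv => vmvvmv

A => vAv   [A → v A v]
vAv => vmAmv   [A → m A m]
vmAmv => vmvAvmv   [A → v A v]
vmvAvmv => vmvvmv   [A → ε]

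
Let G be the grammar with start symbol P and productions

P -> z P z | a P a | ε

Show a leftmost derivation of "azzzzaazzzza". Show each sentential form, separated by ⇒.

P ⇒ aPa   [P -> a P a]
aPa ⇒ azPza   [P -> z P z]
azPza ⇒ azzPzza   [P -> z P z]
azzPzza ⇒ azzzPzzza   [P -> z P z]
azzzPzzza ⇒ azzzzPzzzza   [P -> z P z]
azzzzPzzzza ⇒ azzzzaPazzzza   [P -> a P a]
azzzzaPazzzza ⇒ azzzzaazzzza   [P -> ε]

P ⇒ aPa ⇒ azPza ⇒ azzPzza ⇒ azzzPzzza ⇒ azzzzPzzzza ⇒ azzzzaPazzzza ⇒ azzzzaazzzza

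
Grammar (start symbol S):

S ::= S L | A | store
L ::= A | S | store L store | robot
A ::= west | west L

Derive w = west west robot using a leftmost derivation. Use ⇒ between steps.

S ⇒ S L ⇒ A L ⇒ west L ⇒ west A ⇒ west west L ⇒ west west robot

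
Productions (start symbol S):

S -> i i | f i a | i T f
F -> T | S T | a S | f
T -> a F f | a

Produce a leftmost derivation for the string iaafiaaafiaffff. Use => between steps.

S => iTf => iaFff => iaTff => iaaFfff => iaaSTfff => iaafiaTfff => iaafiaaFffff => iaafiaaaSffff => iaafiaaafiaffff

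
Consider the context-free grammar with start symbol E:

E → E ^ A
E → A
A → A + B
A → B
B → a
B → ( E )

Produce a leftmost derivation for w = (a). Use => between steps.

E=>A=>B=>(E)=>(A)=>(B)=>(a)

E => A   [E → A]
A => B   [A → B]
B => (E)   [B → ( E )]
(E) => (A)   [E → A]
(A) => (B)   [A → B]
(B) => (a)   [B → a]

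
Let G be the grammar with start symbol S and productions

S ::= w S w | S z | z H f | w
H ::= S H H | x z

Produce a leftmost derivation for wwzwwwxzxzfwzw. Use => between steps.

S => wSw   [S ::= w S w]
wSw => wSzw   [S ::= S z]
wSzw => wwSwzw   [S ::= w S w]
wwSwzw => wwzHfwzw   [S ::= z H f]
wwzHfwzw => wwzSHHfwzw   [H ::= S H H]
wwzSHHfwzw => wwzwSwHHfwzw   [S ::= w S w]
wwzwSwHHfwzw => wwzwwwHHfwzw   [S ::= w]
wwzwwwHHfwzw => wwzwwwxzHfwzw   [H ::= x z]
wwzwwwxzHfwzw => wwzwwwxzxzfwzw   [H ::= x z]

S => wSw => wSzw => wwSwzw => wwzHfwzw => wwzSHHfwzw => wwzwSwHHfwzw => wwzwwwHHfwzw => wwzwwwxzHfwzw => wwzwwwxzxzfwzw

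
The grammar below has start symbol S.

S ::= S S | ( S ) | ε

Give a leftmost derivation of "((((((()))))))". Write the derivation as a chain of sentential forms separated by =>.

S => SS => (S)S => ((S))S => (((S)))S => ((((S))))S => (((((S)))))S => ((((((S))))))S => (((((((S)))))))S => ((((((()))))))S => ((((((()))))))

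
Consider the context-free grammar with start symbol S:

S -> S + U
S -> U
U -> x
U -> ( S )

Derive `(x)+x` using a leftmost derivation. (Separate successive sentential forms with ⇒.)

S ⇒ S+U ⇒ U+U ⇒ (S)+U ⇒ (U)+U ⇒ (x)+U ⇒ (x)+x

S ⇒ S+U   [S -> S + U]
S+U ⇒ U+U   [S -> U]
U+U ⇒ (S)+U   [U -> ( S )]
(S)+U ⇒ (U)+U   [S -> U]
(U)+U ⇒ (x)+U   [U -> x]
(x)+U ⇒ (x)+x   [U -> x]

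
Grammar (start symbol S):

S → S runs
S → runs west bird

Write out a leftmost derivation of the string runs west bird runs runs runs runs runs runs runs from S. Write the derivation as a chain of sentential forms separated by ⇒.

S ⇒ S runs ⇒ S runs runs ⇒ S runs runs runs ⇒ S runs runs runs runs ⇒ S runs runs runs runs runs ⇒ S runs runs runs runs runs runs ⇒ S runs runs runs runs runs runs runs ⇒ runs west bird runs runs runs runs runs runs runs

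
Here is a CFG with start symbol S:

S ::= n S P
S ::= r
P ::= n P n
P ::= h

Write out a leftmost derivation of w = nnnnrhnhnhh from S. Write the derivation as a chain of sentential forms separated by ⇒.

S ⇒ nSP ⇒ nnSPP ⇒ nnnSPPP ⇒ nnnnSPPPP ⇒ nnnnrPPPP ⇒ nnnnrhPPP ⇒ nnnnrhnPnPP ⇒ nnnnrhnhnPP ⇒ nnnnrhnhnhP ⇒ nnnnrhnhnhh

S ⇒ nSP   [S ::= n S P]
nSP ⇒ nnSPP   [S ::= n S P]
nnSPP ⇒ nnnSPPP   [S ::= n S P]
nnnSPPP ⇒ nnnnSPPPP   [S ::= n S P]
nnnnSPPPP ⇒ nnnnrPPPP   [S ::= r]
nnnnrPPPP ⇒ nnnnrhPPP   [P ::= h]
nnnnrhPPP ⇒ nnnnrhnPnPP   [P ::= n P n]
nnnnrhnPnPP ⇒ nnnnrhnhnPP   [P ::= h]
nnnnrhnhnPP ⇒ nnnnrhnhnhP   [P ::= h]
nnnnrhnhnhP ⇒ nnnnrhnhnhh   [P ::= h]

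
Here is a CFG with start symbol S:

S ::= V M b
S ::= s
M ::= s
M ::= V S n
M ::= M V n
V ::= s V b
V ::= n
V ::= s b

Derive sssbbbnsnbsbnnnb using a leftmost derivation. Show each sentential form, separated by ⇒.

S ⇒ VMb ⇒ sVbMb ⇒ ssVbbMb ⇒ sssbbbMb ⇒ sssbbbMVnb ⇒ sssbbbVSnVnb ⇒ sssbbbnSnVnb ⇒ sssbbbnVMbnVnb ⇒ sssbbbnsVbMbnVnb ⇒ sssbbbnsnbMbnVnb ⇒ sssbbbnsnbsbnVnb ⇒ sssbbbnsnbsbnnnb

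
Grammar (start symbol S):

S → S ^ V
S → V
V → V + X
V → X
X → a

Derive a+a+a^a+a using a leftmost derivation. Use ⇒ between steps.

S ⇒ S^V   [S → S ^ V]
S^V ⇒ V^V   [S → V]
V^V ⇒ V+X^V   [V → V + X]
V+X^V ⇒ V+X+X^V   [V → V + X]
V+X+X^V ⇒ X+X+X^V   [V → X]
X+X+X^V ⇒ a+X+X^V   [X → a]
a+X+X^V ⇒ a+a+X^V   [X → a]
a+a+X^V ⇒ a+a+a^V   [X → a]
a+a+a^V ⇒ a+a+a^V+X   [V → V + X]
a+a+a^V+X ⇒ a+a+a^X+X   [V → X]
a+a+a^X+X ⇒ a+a+a^a+X   [X → a]
a+a+a^a+X ⇒ a+a+a^a+a   [X → a]

S⇒S^V⇒V^V⇒V+X^V⇒V+X+X^V⇒X+X+X^V⇒a+X+X^V⇒a+a+X^V⇒a+a+a^V⇒a+a+a^V+X⇒a+a+a^X+X⇒a+a+a^a+X⇒a+a+a^a+a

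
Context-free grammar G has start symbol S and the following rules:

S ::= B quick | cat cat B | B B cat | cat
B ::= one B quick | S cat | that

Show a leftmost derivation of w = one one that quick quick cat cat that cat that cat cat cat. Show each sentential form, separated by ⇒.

S ⇒ B B cat ⇒ one B quick B cat ⇒ one one B quick quick B cat ⇒ one one that quick quick B cat ⇒ one one that quick quick S cat cat ⇒ one one that quick quick B B cat cat cat ⇒ one one that quick quick S cat B cat cat cat ⇒ one one that quick quick cat cat B cat B cat cat cat ⇒ one one that quick quick cat cat that cat B cat cat cat ⇒ one one that quick quick cat cat that cat that cat cat cat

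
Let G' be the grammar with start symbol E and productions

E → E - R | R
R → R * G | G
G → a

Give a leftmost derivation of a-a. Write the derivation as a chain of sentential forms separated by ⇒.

E ⇒ E-R   [E → E - R]
E-R ⇒ R-R   [E → R]
R-R ⇒ G-R   [R → G]
G-R ⇒ a-R   [G → a]
a-R ⇒ a-G   [R → G]
a-G ⇒ a-a   [G → a]

E⇒E-R⇒R-R⇒G-R⇒a-R⇒a-G⇒a-a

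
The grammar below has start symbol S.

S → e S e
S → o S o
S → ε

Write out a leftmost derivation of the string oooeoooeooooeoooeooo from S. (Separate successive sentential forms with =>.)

S => oSo   [S → o S o]
oSo => ooSoo   [S → o S o]
ooSoo => oooSooo   [S → o S o]
oooSooo => oooeSeooo   [S → e S e]
oooeSeooo => oooeoSoeooo   [S → o S o]
oooeoSoeooo => oooeooSooeooo   [S → o S o]
oooeooSooeooo => oooeoooSoooeooo   [S → o S o]
oooeoooSoooeooo => oooeoooeSeoooeooo   [S → e S e]
oooeoooeSeoooeooo => oooeoooeoSoeoooeooo   [S → o S o]
oooeoooeoSoeoooeooo => oooeoooeooSooeoooeooo   [S → o S o]
oooeoooeooSooeoooeooo => oooeoooeooooeoooeooo   [S → ε]

S=>oSo=>ooSoo=>oooSooo=>oooeSeooo=>oooeoSoeooo=>oooeooSooeooo=>oooeoooSoooeooo=>oooeoooeSeoooeooo=>oooeoooeoSoeoooeooo=>oooeoooeooSooeoooeooo=>oooeoooeooooeoooeooo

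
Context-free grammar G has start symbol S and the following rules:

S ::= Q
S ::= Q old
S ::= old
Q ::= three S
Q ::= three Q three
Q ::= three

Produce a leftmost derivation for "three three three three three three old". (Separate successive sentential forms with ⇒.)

S ⇒ Q old   [S ::= Q old]
Q old ⇒ three Q three old   [Q ::= three Q three]
three Q three old ⇒ three three Q three three old   [Q ::= three Q three]
three three Q three three old ⇒ three three three S three three old   [Q ::= three S]
three three three S three three old ⇒ three three three Q three three old   [S ::= Q]
three three three Q three three old ⇒ three three three three three three old   [Q ::= three]

S ⇒ Q old ⇒ three Q three old ⇒ three three Q three three old ⇒ three three three S three three old ⇒ three three three Q three three old ⇒ three three three three three three old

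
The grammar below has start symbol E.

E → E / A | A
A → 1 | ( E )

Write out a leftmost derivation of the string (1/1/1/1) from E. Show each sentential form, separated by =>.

E => A => (E) => (E/A) => (E/A/A) => (E/A/A/A) => (A/A/A/A) => (1/A/A/A) => (1/1/A/A) => (1/1/1/A) => (1/1/1/1)

E => A   [E → A]
A => (E)   [A → ( E )]
(E) => (E/A)   [E → E / A]
(E/A) => (E/A/A)   [E → E / A]
(E/A/A) => (E/A/A/A)   [E → E / A]
(E/A/A/A) => (A/A/A/A)   [E → A]
(A/A/A/A) => (1/A/A/A)   [A → 1]
(1/A/A/A) => (1/1/A/A)   [A → 1]
(1/1/A/A) => (1/1/1/A)   [A → 1]
(1/1/1/A) => (1/1/1/1)   [A → 1]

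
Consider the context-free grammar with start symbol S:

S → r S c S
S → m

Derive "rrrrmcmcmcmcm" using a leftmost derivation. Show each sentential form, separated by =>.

S => rScS   [S → r S c S]
rScS => rrScScS   [S → r S c S]
rrScScS => rrrScScScS   [S → r S c S]
rrrScScScS => rrrrScScScScS   [S → r S c S]
rrrrScScScScS => rrrrmcScScScS   [S → m]
rrrrmcScScScS => rrrrmcmcScScS   [S → m]
rrrrmcmcScScS => rrrrmcmcmcScS   [S → m]
rrrrmcmcmcScS => rrrrmcmcmcmcS   [S → m]
rrrrmcmcmcmcS => rrrrmcmcmcmcm   [S → m]

S => rScS => rrScScS => rrrScScScS => rrrrScScScScS => rrrrmcScScScS => rrrrmcmcScScS => rrrrmcmcmcScS => rrrrmcmcmcmcS => rrrrmcmcmcmcm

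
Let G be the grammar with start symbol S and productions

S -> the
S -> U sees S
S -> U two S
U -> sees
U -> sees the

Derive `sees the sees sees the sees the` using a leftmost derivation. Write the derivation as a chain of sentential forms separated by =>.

S => U sees S => sees the sees S => sees the sees U sees S => sees the sees sees the sees S => sees the sees sees the sees the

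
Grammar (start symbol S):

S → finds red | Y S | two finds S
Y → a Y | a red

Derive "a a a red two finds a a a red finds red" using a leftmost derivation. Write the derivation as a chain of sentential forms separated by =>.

S => Y S => a Y S => a a Y S => a a a red S => a a a red two finds S => a a a red two finds Y S => a a a red two finds a Y S => a a a red two finds a a Y S => a a a red two finds a a a red S => a a a red two finds a a a red finds red

S => Y S   [S → Y S]
Y S => a Y S   [Y → a Y]
a Y S => a a Y S   [Y → a Y]
a a Y S => a a a red S   [Y → a red]
a a a red S => a a a red two finds S   [S → two finds S]
a a a red two finds S => a a a red two finds Y S   [S → Y S]
a a a red two finds Y S => a a a red two finds a Y S   [Y → a Y]
a a a red two finds a Y S => a a a red two finds a a Y S   [Y → a Y]
a a a red two finds a a Y S => a a a red two finds a a a red S   [Y → a red]
a a a red two finds a a a red S => a a a red two finds a a a red finds red   [S → finds red]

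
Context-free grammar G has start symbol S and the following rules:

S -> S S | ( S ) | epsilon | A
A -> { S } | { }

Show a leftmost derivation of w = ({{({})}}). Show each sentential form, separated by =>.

S => (S)   [S -> ( S )]
(S) => (A)   [S -> A]
(A) => ({S})   [A -> { S }]
({S}) => ({A})   [S -> A]
({A}) => ({{S}})   [A -> { S }]
({{S}}) => ({{(S)}})   [S -> ( S )]
({{(S)}}) => ({{(A)}})   [S -> A]
({{(A)}}) => ({{({})}})   [A -> { }]

S => (S) => (A) => ({S}) => ({A}) => ({{S}}) => ({{(S)}}) => ({{(A)}}) => ({{({})}})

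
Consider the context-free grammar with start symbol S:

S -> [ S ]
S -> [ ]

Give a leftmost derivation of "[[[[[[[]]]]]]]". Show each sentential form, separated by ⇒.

S ⇒ [S]   [S -> [ S ]]
[S] ⇒ [[S]]   [S -> [ S ]]
[[S]] ⇒ [[[S]]]   [S -> [ S ]]
[[[S]]] ⇒ [[[[S]]]]   [S -> [ S ]]
[[[[S]]]] ⇒ [[[[[S]]]]]   [S -> [ S ]]
[[[[[S]]]]] ⇒ [[[[[[S]]]]]]   [S -> [ S ]]
[[[[[[S]]]]]] ⇒ [[[[[[[]]]]]]]   [S -> [ ]]

S⇒[S]⇒[[S]]⇒[[[S]]]⇒[[[[S]]]]⇒[[[[[S]]]]]⇒[[[[[[S]]]]]]⇒[[[[[[[]]]]]]]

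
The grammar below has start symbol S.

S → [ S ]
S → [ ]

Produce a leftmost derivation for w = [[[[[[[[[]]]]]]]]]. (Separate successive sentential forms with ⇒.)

S ⇒ [S] ⇒ [[S]] ⇒ [[[S]]] ⇒ [[[[S]]]] ⇒ [[[[[S]]]]] ⇒ [[[[[[S]]]]]] ⇒ [[[[[[[S]]]]]]] ⇒ [[[[[[[[S]]]]]]]] ⇒ [[[[[[[[[]]]]]]]]]

S ⇒ [S]   [S → [ S ]]
[S] ⇒ [[S]]   [S → [ S ]]
[[S]] ⇒ [[[S]]]   [S → [ S ]]
[[[S]]] ⇒ [[[[S]]]]   [S → [ S ]]
[[[[S]]]] ⇒ [[[[[S]]]]]   [S → [ S ]]
[[[[[S]]]]] ⇒ [[[[[[S]]]]]]   [S → [ S ]]
[[[[[[S]]]]]] ⇒ [[[[[[[S]]]]]]]   [S → [ S ]]
[[[[[[[S]]]]]]] ⇒ [[[[[[[[S]]]]]]]]   [S → [ S ]]
[[[[[[[[S]]]]]]]] ⇒ [[[[[[[[[]]]]]]]]]   [S → [ ]]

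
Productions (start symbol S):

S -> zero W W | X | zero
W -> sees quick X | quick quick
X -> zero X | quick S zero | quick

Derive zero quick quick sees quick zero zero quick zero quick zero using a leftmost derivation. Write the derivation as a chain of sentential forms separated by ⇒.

S ⇒ zero W W ⇒ zero quick quick W ⇒ zero quick quick sees quick X ⇒ zero quick quick sees quick zero X ⇒ zero quick quick sees quick zero zero X ⇒ zero quick quick sees quick zero zero quick S zero ⇒ zero quick quick sees quick zero zero quick X zero ⇒ zero quick quick sees quick zero zero quick zero X zero ⇒ zero quick quick sees quick zero zero quick zero quick zero

S ⇒ zero W W   [S -> zero W W]
zero W W ⇒ zero quick quick W   [W -> quick quick]
zero quick quick W ⇒ zero quick quick sees quick X   [W -> sees quick X]
zero quick quick sees quick X ⇒ zero quick quick sees quick zero X   [X -> zero X]
zero quick quick sees quick zero X ⇒ zero quick quick sees quick zero zero X   [X -> zero X]
zero quick quick sees quick zero zero X ⇒ zero quick quick sees quick zero zero quick S zero   [X -> quick S zero]
zero quick quick sees quick zero zero quick S zero ⇒ zero quick quick sees quick zero zero quick X zero   [S -> X]
zero quick quick sees quick zero zero quick X zero ⇒ zero quick quick sees quick zero zero quick zero X zero   [X -> zero X]
zero quick quick sees quick zero zero quick zero X zero ⇒ zero quick quick sees quick zero zero quick zero quick zero   [X -> quick]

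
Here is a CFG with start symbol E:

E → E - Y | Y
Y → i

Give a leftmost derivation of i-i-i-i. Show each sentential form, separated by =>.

E=>E-Y=>E-Y-Y=>E-Y-Y-Y=>Y-Y-Y-Y=>i-Y-Y-Y=>i-i-Y-Y=>i-i-i-Y=>i-i-i-i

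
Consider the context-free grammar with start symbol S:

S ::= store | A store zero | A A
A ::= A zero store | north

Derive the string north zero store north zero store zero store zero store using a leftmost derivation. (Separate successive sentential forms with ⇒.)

S ⇒ A A ⇒ A zero store A ⇒ north zero store A ⇒ north zero store A zero store ⇒ north zero store A zero store zero store ⇒ north zero store A zero store zero store zero store ⇒ north zero store north zero store zero store zero store

S ⇒ A A   [S ::= A A]
A A ⇒ A zero store A   [A ::= A zero store]
A zero store A ⇒ north zero store A   [A ::= north]
north zero store A ⇒ north zero store A zero store   [A ::= A zero store]
north zero store A zero store ⇒ north zero store A zero store zero store   [A ::= A zero store]
north zero store A zero store zero store ⇒ north zero store A zero store zero store zero store   [A ::= A zero store]
north zero store A zero store zero store zero store ⇒ north zero store north zero store zero store zero store   [A ::= north]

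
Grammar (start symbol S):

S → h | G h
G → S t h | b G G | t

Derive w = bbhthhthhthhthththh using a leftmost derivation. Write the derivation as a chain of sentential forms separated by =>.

S => Gh => Sthh => Ghthh => bGGhthh => bSthGhthh => bGhthGhthh => bbGGhthGhthh => bbSthGhthGhthh => bbGhthGhthGhthh => bbSthhthGhthGhthh => bbhthhthGhthGhthh => bbhthhthSthhthGhthh => bbhthhthhthhthGhthh => bbhthhthhthhthththh

S => Gh   [S → G h]
Gh => Sthh   [G → S t h]
Sthh => Ghthh   [S → G h]
Ghthh => bGGhthh   [G → b G G]
bGGhthh => bSthGhthh   [G → S t h]
bSthGhthh => bGhthGhthh   [S → G h]
bGhthGhthh => bbGGhthGhthh   [G → b G G]
bbGGhthGhthh => bbSthGhthGhthh   [G → S t h]
bbSthGhthGhthh => bbGhthGhthGhthh   [S → G h]
bbGhthGhthGhthh => bbSthhthGhthGhthh   [G → S t h]
bbSthhthGhthGhthh => bbhthhthGhthGhthh   [S → h]
bbhthhthGhthGhthh => bbhthhthSthhthGhthh   [G → S t h]
bbhthhthSthhthGhthh => bbhthhthhthhthGhthh   [S → h]
bbhthhthhthhthGhthh => bbhthhthhthhthththh   [G → t]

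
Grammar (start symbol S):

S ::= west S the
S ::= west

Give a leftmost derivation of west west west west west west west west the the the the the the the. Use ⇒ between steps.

S ⇒ west S the   [S ::= west S the]
west S the ⇒ west west S the the   [S ::= west S the]
west west S the the ⇒ west west west S the the the   [S ::= west S the]
west west west S the the the ⇒ west west west west S the the the the   [S ::= west S the]
west west west west S the the the the ⇒ west west west west west S the the the the the   [S ::= west S the]
west west west west west S the the the the the ⇒ west west west west west west S the the the the the the   [S ::= west S the]
west west west west west west S the the the the the the ⇒ west west west west west west west S the the the the the the the   [S ::= west S the]
west west west west west west west S the the the the the the the ⇒ west west west west west west west west the the the the the the the   [S ::= west]

S ⇒ west S the ⇒ west west S the the ⇒ west west west S the the the ⇒ west west west west S the the the the ⇒ west west west west west S the the the the the ⇒ west west west west west west S the the the the the the ⇒ west west west west west west west S the the the the the the the ⇒ west west west west west west west west the the the the the the the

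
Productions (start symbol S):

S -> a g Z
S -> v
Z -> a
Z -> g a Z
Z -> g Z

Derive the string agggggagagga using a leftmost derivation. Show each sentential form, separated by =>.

S=>agZ=>aggZ=>agggZ=>aggggZ=>agggggaZ=>agggggagaZ=>agggggagagZ=>agggggagaggZ=>agggggagagga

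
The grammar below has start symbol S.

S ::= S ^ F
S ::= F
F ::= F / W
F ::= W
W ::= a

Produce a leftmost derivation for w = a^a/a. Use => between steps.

S => S^F => F^F => W^F => a^F => a^F/W => a^W/W => a^a/W => a^a/a

S => S^F   [S ::= S ^ F]
S^F => F^F   [S ::= F]
F^F => W^F   [F ::= W]
W^F => a^F   [W ::= a]
a^F => a^F/W   [F ::= F / W]
a^F/W => a^W/W   [F ::= W]
a^W/W => a^a/W   [W ::= a]
a^a/W => a^a/a   [W ::= a]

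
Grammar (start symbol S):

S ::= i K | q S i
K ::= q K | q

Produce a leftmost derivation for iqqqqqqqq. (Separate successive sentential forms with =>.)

S => iK   [S ::= i K]
iK => iqK   [K ::= q K]
iqK => iqqK   [K ::= q K]
iqqK => iqqqK   [K ::= q K]
iqqqK => iqqqqK   [K ::= q K]
iqqqqK => iqqqqqK   [K ::= q K]
iqqqqqK => iqqqqqqK   [K ::= q K]
iqqqqqqK => iqqqqqqqK   [K ::= q K]
iqqqqqqqK => iqqqqqqqq   [K ::= q]

S => iK => iqK => iqqK => iqqqK => iqqqqK => iqqqqqK => iqqqqqqK => iqqqqqqqK => iqqqqqqqq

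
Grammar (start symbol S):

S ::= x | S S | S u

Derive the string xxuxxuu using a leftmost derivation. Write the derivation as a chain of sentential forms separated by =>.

S => Su => Suu => SSuu => SSSuu => SuSSuu => SSuSSuu => xSuSSuu => xxuSSuu => xxuxSuu => xxuxxuu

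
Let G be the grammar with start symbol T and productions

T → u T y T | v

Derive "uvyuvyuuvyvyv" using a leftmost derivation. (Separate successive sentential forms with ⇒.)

T ⇒ uTyT ⇒ uvyT ⇒ uvyuTyT ⇒ uvyuvyT ⇒ uvyuvyuTyT ⇒ uvyuvyuuTyTyT ⇒ uvyuvyuuvyTyT ⇒ uvyuvyuuvyvyT ⇒ uvyuvyuuvyvyv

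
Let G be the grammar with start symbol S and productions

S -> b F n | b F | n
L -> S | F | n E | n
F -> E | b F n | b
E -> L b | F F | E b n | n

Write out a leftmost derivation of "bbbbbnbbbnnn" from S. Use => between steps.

S => bFn   [S -> b F n]
bFn => bbFnn   [F -> b F n]
bbFnn => bbEnn   [F -> E]
bbEnn => bbEbnnn   [E -> E b n]
bbEbnnn => bbLbbnnn   [E -> L b]
bbLbbnnn => bbSbbnnn   [L -> S]
bbSbbnnn => bbbFbbnnn   [S -> b F]
bbbFbbnnn => bbbEbbnnn   [F -> E]
bbbEbbnnn => bbbFFbbnnn   [E -> F F]
bbbFFbbnnn => bbbbFnFbbnnn   [F -> b F n]
bbbbFnFbbnnn => bbbbbnFbbnnn   [F -> b]
bbbbbnFbbnnn => bbbbbnbbbnnn   [F -> b]

S => bFn => bbFnn => bbEnn => bbEbnnn => bbLbbnnn => bbSbbnnn => bbbFbbnnn => bbbEbbnnn => bbbFFbbnnn => bbbbFnFbbnnn => bbbbbnFbbnnn => bbbbbnbbbnnn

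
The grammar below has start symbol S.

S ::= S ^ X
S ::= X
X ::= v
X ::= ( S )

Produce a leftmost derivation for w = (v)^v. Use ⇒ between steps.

S ⇒ S^X   [S ::= S ^ X]
S^X ⇒ X^X   [S ::= X]
X^X ⇒ (S)^X   [X ::= ( S )]
(S)^X ⇒ (X)^X   [S ::= X]
(X)^X ⇒ (v)^X   [X ::= v]
(v)^X ⇒ (v)^v   [X ::= v]

S ⇒ S^X ⇒ X^X ⇒ (S)^X ⇒ (X)^X ⇒ (v)^X ⇒ (v)^v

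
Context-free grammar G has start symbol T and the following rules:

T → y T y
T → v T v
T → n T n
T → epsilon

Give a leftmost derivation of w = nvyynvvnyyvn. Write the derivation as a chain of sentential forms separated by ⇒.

T ⇒ nTn   [T → n T n]
nTn ⇒ nvTvn   [T → v T v]
nvTvn ⇒ nvyTyvn   [T → y T y]
nvyTyvn ⇒ nvyyTyyvn   [T → y T y]
nvyyTyyvn ⇒ nvyynTnyyvn   [T → n T n]
nvyynTnyyvn ⇒ nvyynvTvnyyvn   [T → v T v]
nvyynvTvnyyvn ⇒ nvyynvvnyyvn   [T → epsilon]

T ⇒ nTn ⇒ nvTvn ⇒ nvyTyvn ⇒ nvyyTyyvn ⇒ nvyynTnyyvn ⇒ nvyynvTvnyyvn ⇒ nvyynvvnyyvn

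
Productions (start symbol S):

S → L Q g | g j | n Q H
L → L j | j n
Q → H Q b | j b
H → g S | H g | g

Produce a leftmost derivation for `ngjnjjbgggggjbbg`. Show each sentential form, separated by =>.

S => nQH   [S → n Q H]
nQH => nHQbH   [Q → H Q b]
nHQbH => nHgQbH   [H → H g]
nHgQbH => nHggQbH   [H → H g]
nHggQbH => nHgggQbH   [H → H g]
nHgggQbH => nHggggQbH   [H → H g]
nHggggQbH => ngSggggQbH   [H → g S]
ngSggggQbH => ngLQgggggQbH   [S → L Q g]
ngLQgggggQbH => ngLjQgggggQbH   [L → L j]
ngLjQgggggQbH => ngjnjQgggggQbH   [L → j n]
ngjnjQgggggQbH => ngjnjjbgggggQbH   [Q → j b]
ngjnjjbgggggQbH => ngjnjjbgggggjbbH   [Q → j b]
ngjnjjbgggggjbbH => ngjnjjbgggggjbbg   [H → g]

S => nQH => nHQbH => nHgQbH => nHggQbH => nHgggQbH => nHggggQbH => ngSggggQbH => ngLQgggggQbH => ngLjQgggggQbH => ngjnjQgggggQbH => ngjnjjbgggggQbH => ngjnjjbgggggjbbH => ngjnjjbgggggjbbg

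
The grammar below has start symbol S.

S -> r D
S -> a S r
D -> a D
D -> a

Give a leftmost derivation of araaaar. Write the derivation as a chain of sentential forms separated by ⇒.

S ⇒ aSr ⇒ arDr ⇒ araDr ⇒ araaDr ⇒ araaaDr ⇒ araaaar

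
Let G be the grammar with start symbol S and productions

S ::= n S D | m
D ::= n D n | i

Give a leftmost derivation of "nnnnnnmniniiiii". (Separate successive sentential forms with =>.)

S => nSD   [S ::= n S D]
nSD => nnSDD   [S ::= n S D]
nnSDD => nnnSDDD   [S ::= n S D]
nnnSDDD => nnnnSDDDD   [S ::= n S D]
nnnnSDDDD => nnnnnSDDDDD   [S ::= n S D]
nnnnnSDDDDD => nnnnnnSDDDDDD   [S ::= n S D]
nnnnnnSDDDDDD => nnnnnnmDDDDDD   [S ::= m]
nnnnnnmDDDDDD => nnnnnnmnDnDDDDD   [D ::= n D n]
nnnnnnmnDnDDDDD => nnnnnnmninDDDDD   [D ::= i]
nnnnnnmninDDDDD => nnnnnnmniniDDDD   [D ::= i]
nnnnnnmniniDDDD => nnnnnnmniniiDDD   [D ::= i]
nnnnnnmniniiDDD => nnnnnnmniniiiDD   [D ::= i]
nnnnnnmniniiiDD => nnnnnnmniniiiiD   [D ::= i]
nnnnnnmniniiiiD => nnnnnnmniniiiii   [D ::= i]

S=>nSD=>nnSDD=>nnnSDDD=>nnnnSDDDD=>nnnnnSDDDDD=>nnnnnnSDDDDDD=>nnnnnnmDDDDDD=>nnnnnnmnDnDDDDD=>nnnnnnmninDDDDD=>nnnnnnmniniDDDD=>nnnnnnmniniiDDD=>nnnnnnmniniiiDD=>nnnnnnmniniiiiD=>nnnnnnmniniiiii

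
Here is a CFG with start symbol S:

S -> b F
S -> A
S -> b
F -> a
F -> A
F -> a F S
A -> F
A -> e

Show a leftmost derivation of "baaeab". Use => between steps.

S => bF => baFS => baaFSS => baaASS => baaeSS => baaeAS => baaeFS => baaeaS => baaeab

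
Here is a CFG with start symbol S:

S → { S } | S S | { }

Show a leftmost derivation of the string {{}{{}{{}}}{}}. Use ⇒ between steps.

S ⇒ {S}   [S → { S }]
{S} ⇒ {SS}   [S → S S]
{SS} ⇒ {SSS}   [S → S S]
{SSS} ⇒ {{}SS}   [S → { }]
{{}SS} ⇒ {{}{S}S}   [S → { S }]
{{}{S}S} ⇒ {{}{SS}S}   [S → S S]
{{}{SS}S} ⇒ {{}{{}S}S}   [S → { }]
{{}{{}S}S} ⇒ {{}{{}{S}}S}   [S → { S }]
{{}{{}{S}}S} ⇒ {{}{{}{{}}}S}   [S → { }]
{{}{{}{{}}}S} ⇒ {{}{{}{{}}}{}}   [S → { }]

S ⇒ {S} ⇒ {SS} ⇒ {SSS} ⇒ {{}SS} ⇒ {{}{S}S} ⇒ {{}{SS}S} ⇒ {{}{{}S}S} ⇒ {{}{{}{S}}S} ⇒ {{}{{}{{}}}S} ⇒ {{}{{}{{}}}{}}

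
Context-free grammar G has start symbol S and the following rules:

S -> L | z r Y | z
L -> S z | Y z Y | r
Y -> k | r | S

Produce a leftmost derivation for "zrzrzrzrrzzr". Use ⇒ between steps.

S ⇒ L   [S -> L]
L ⇒ YzY   [L -> Y z Y]
YzY ⇒ SzY   [Y -> S]
SzY ⇒ zrYzY   [S -> z r Y]
zrYzY ⇒ zrSzY   [Y -> S]
zrSzY ⇒ zrzrYzY   [S -> z r Y]
zrzrYzY ⇒ zrzrSzY   [Y -> S]
zrzrSzY ⇒ zrzrLzY   [S -> L]
zrzrLzY ⇒ zrzrSzzY   [L -> S z]
zrzrSzzY ⇒ zrzrzrYzzY   [S -> z r Y]
zrzrzrYzzY ⇒ zrzrzrSzzY   [Y -> S]
zrzrzrSzzY ⇒ zrzrzrzrYzzY   [S -> z r Y]
zrzrzrzrYzzY ⇒ zrzrzrzrrzzY   [Y -> r]
zrzrzrzrrzzY ⇒ zrzrzrzrrzzr   [Y -> r]

S⇒L⇒YzY⇒SzY⇒zrYzY⇒zrSzY⇒zrzrYzY⇒zrzrSzY⇒zrzrLzY⇒zrzrSzzY⇒zrzrzrYzzY⇒zrzrzrSzzY⇒zrzrzrzrYzzY⇒zrzrzrzrrzzY⇒zrzrzrzrrzzr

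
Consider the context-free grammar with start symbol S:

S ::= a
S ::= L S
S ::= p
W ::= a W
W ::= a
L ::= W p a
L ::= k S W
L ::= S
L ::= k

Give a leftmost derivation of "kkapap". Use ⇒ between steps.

S⇒LS⇒kSWS⇒kLSWS⇒kkSWS⇒kkLSWS⇒kkSSWS⇒kkaSWS⇒kkapWS⇒kkapaS⇒kkapap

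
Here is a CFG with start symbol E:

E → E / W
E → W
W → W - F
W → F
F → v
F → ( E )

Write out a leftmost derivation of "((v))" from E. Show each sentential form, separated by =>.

E => W   [E → W]
W => F   [W → F]
F => (E)   [F → ( E )]
(E) => (W)   [E → W]
(W) => (F)   [W → F]
(F) => ((E))   [F → ( E )]
((E)) => ((W))   [E → W]
((W)) => ((F))   [W → F]
((F)) => ((v))   [F → v]

E => W => F => (E) => (W) => (F) => ((E)) => ((W)) => ((F)) => ((v))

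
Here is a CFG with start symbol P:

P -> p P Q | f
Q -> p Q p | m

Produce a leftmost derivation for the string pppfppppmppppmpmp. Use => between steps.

P => pPQ => ppPQQ => pppPQQQ => pppfQQQ => pppfpQpQQ => pppfppQppQQ => pppfpppQpppQQ => pppfppppQppppQQ => pppfppppmppppQQ => pppfppppmppppmQ => pppfppppmppppmpQp => pppfppppmppppmpmp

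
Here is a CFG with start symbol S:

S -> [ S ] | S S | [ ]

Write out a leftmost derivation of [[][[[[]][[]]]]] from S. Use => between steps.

S => [S] => [SS] => [[]S] => [[][S]] => [[][[S]]] => [[][[SS]]] => [[][[[S]S]]] => [[][[[[]]S]]] => [[][[[[]][S]]]] => [[][[[[]][[]]]]]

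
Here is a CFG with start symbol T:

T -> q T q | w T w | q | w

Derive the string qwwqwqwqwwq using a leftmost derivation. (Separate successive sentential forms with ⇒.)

T ⇒ qTq   [T -> q T q]
qTq ⇒ qwTwq   [T -> w T w]
qwTwq ⇒ qwwTwwq   [T -> w T w]
qwwTwwq ⇒ qwwqTqwwq   [T -> q T q]
qwwqTqwwq ⇒ qwwqwTwqwwq   [T -> w T w]
qwwqwTwqwwq ⇒ qwwqwqwqwwq   [T -> q]

T ⇒ qTq ⇒ qwTwq ⇒ qwwTwwq ⇒ qwwqTqwwq ⇒ qwwqwTwqwwq ⇒ qwwqwqwqwwq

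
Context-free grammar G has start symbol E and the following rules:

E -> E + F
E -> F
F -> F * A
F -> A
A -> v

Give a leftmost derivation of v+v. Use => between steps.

E => E+F => F+F => A+F => v+F => v+A => v+v

E => E+F   [E -> E + F]
E+F => F+F   [E -> F]
F+F => A+F   [F -> A]
A+F => v+F   [A -> v]
v+F => v+A   [F -> A]
v+A => v+v   [A -> v]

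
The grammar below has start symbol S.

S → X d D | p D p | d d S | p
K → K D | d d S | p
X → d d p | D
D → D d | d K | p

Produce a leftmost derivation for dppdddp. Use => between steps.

S => XdD => DdD => DddD => DdddD => dKdddD => dKDdddD => dpDdddD => dppdddD => dppdddp

S => XdD   [S → X d D]
XdD => DdD   [X → D]
DdD => DddD   [D → D d]
DddD => DdddD   [D → D d]
DdddD => dKdddD   [D → d K]
dKdddD => dKDdddD   [K → K D]
dKDdddD => dpDdddD   [K → p]
dpDdddD => dppdddD   [D → p]
dppdddD => dppdddp   [D → p]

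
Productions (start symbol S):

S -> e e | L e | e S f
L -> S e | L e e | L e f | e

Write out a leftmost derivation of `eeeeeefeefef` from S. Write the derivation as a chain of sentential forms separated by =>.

S => eSf => eLef => eLefef => eSeefef => eeSfeefef => eeLefeefef => eeSeefeefef => eeLeeefeefef => eeeeeefeefef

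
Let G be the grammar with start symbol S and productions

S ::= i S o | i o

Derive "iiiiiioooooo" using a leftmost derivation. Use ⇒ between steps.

S ⇒ iSo   [S ::= i S o]
iSo ⇒ iiSoo   [S ::= i S o]
iiSoo ⇒ iiiSooo   [S ::= i S o]
iiiSooo ⇒ iiiiSoooo   [S ::= i S o]
iiiiSoooo ⇒ iiiiiSooooo   [S ::= i S o]
iiiiiSooooo ⇒ iiiiiioooooo   [S ::= i o]

S ⇒ iSo ⇒ iiSoo ⇒ iiiSooo ⇒ iiiiSoooo ⇒ iiiiiSooooo ⇒ iiiiiioooooo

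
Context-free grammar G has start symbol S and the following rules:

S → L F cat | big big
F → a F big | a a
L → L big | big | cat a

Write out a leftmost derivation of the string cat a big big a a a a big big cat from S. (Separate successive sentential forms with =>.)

S => L F cat => L big F cat => L big big F cat => cat a big big F cat => cat a big big a F big cat => cat a big big a a F big big cat => cat a big big a a a a big big cat

S => L F cat   [S → L F cat]
L F cat => L big F cat   [L → L big]
L big F cat => L big big F cat   [L → L big]
L big big F cat => cat a big big F cat   [L → cat a]
cat a big big F cat => cat a big big a F big cat   [F → a F big]
cat a big big a F big cat => cat a big big a a F big big cat   [F → a F big]
cat a big big a a F big big cat => cat a big big a a a a big big cat   [F → a a]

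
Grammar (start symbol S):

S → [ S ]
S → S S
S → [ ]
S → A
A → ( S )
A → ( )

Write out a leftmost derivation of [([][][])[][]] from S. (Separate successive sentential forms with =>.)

S => [S] => [SS] => [SSS] => [ASS] => [(S)SS] => [(SS)SS] => [(SSS)SS] => [([]SS)SS] => [([][]S)SS] => [([][][])SS] => [([][][])[]S] => [([][][])[][]]

S => [S]   [S → [ S ]]
[S] => [SS]   [S → S S]
[SS] => [SSS]   [S → S S]
[SSS] => [ASS]   [S → A]
[ASS] => [(S)SS]   [A → ( S )]
[(S)SS] => [(SS)SS]   [S → S S]
[(SS)SS] => [(SSS)SS]   [S → S S]
[(SSS)SS] => [([]SS)SS]   [S → [ ]]
[([]SS)SS] => [([][]S)SS]   [S → [ ]]
[([][]S)SS] => [([][][])SS]   [S → [ ]]
[([][][])SS] => [([][][])[]S]   [S → [ ]]
[([][][])[]S] => [([][][])[][]]   [S → [ ]]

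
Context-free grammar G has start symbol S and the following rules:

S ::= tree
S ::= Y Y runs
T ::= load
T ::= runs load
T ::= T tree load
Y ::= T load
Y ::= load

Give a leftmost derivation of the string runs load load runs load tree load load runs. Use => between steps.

S => Y Y runs => T load Y runs => runs load load Y runs => runs load load T load runs => runs load load T tree load load runs => runs load load runs load tree load load runs

S => Y Y runs   [S ::= Y Y runs]
Y Y runs => T load Y runs   [Y ::= T load]
T load Y runs => runs load load Y runs   [T ::= runs load]
runs load load Y runs => runs load load T load runs   [Y ::= T load]
runs load load T load runs => runs load load T tree load load runs   [T ::= T tree load]
runs load load T tree load load runs => runs load load runs load tree load load runs   [T ::= runs load]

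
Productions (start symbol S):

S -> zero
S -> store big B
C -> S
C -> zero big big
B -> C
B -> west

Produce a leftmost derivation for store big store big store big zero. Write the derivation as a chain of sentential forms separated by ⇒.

S ⇒ store big B ⇒ store big C ⇒ store big S ⇒ store big store big B ⇒ store big store big C ⇒ store big store big S ⇒ store big store big store big B ⇒ store big store big store big C ⇒ store big store big store big S ⇒ store big store big store big zero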